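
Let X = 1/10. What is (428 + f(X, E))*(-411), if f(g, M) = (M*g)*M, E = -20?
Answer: -192348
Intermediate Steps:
X = ⅒ ≈ 0.10000
f(g, M) = g*M²
(428 + f(X, E))*(-411) = (428 + (⅒)*(-20)²)*(-411) = (428 + (⅒)*400)*(-411) = (428 + 40)*(-411) = 468*(-411) = -192348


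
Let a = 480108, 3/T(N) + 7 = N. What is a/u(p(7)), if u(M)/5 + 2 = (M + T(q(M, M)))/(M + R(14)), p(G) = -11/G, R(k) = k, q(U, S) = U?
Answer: -167077584/3749 ≈ -44566.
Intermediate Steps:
T(N) = 3/(-7 + N)
u(M) = -10 + 5*(M + 3/(-7 + M))/(14 + M) (u(M) = -10 + 5*((M + 3/(-7 + M))/(M + 14)) = -10 + 5*((M + 3/(-7 + M))/(14 + M)) = -10 + 5*(M + 3/(-7 + M))/(14 + M))
a/u(p(7)) = 480108/((5*(3 - (-7 - 11/7)*(28 - 11/7))/((-7 - 11/7)*(14 - 11/7)))) = 480108/((5*(3 - 1*(-60/7)*185/7)/((-60/7)*(87/7)))) = 480108/((5*(-7/60)*(7/87)*(3 + 11100/49))) = 480108/((5*(-7/60)*(7/87)*(11247/49))) = 480108/(-3749/348) = 480108*(-348/3749) = -167077584/3749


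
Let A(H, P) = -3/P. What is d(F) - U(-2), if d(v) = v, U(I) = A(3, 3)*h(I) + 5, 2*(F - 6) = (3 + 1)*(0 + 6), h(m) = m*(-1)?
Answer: 15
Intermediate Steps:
h(m) = -m
F = 18 (F = 6 + ((3 + 1)*(0 + 6))/2 = 6 + (4*6)/2 = 6 + (1/2)*24 = 6 + 12 = 18)
U(I) = 5 + I (U(I) = (-3/3)*(-I) + 5 = (-3*1/3)*(-I) + 5 = -(-1)*I + 5 = I + 5 = 5 + I)
d(F) - U(-2) = 18 - (5 - 2) = 18 - 1*3 = 18 - 3 = 15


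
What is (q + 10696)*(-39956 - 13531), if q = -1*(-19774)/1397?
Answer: -800277093882/1397 ≈ -5.7285e+8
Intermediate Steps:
q = 19774/1397 (q = 19774*(1/1397) = 19774/1397 ≈ 14.155)
(q + 10696)*(-39956 - 13531) = (19774/1397 + 10696)*(-39956 - 13531) = (14962086/1397)*(-53487) = -800277093882/1397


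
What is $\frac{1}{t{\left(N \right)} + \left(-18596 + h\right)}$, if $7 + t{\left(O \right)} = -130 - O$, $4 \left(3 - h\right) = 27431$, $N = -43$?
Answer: $- \frac{4}{102179} \approx -3.9147 \cdot 10^{-5}$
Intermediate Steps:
$h = - \frac{27419}{4}$ ($h = 3 - \frac{27431}{4} = - \frac{27419}{4} \approx -6854.8$)
$t{\left(O \right)} = -137 - O$ ($t{\left(O \right)} = -7 - \left(130 + O\right) = -137 - O$)
$\frac{1}{t{\left(N \right)} + \left(-18596 + h\right)} = \frac{1}{\left(-137 - -43\right) - \frac{101803}{4}} = \frac{1}{\left(-137 + 43\right) - \frac{101803}{4}} = \frac{1}{-94 - \frac{101803}{4}} = \frac{1}{- \frac{102179}{4}} = - \frac{4}{102179}$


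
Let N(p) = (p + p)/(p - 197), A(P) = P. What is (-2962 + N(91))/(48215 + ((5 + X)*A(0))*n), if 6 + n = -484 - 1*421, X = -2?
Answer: -157077/2555395 ≈ -0.061469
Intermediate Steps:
N(p) = 2*p/(-197 + p) (N(p) = (2*p)/(-197 + p) = 2*p/(-197 + p))
n = -911 (n = -6 + (-484 - 1*421) = -6 + (-484 - 421) = -6 - 905 = -911)
(-2962 + N(91))/(48215 + ((5 + X)*A(0))*n) = (-2962 + 2*91/(-197 + 91))/(48215 + ((5 - 2)*0)*(-911)) = (-2962 + 2*91/(-106))/(48215 + (3*0)*(-911)) = (-2962 + 2*91*(-1/106))/(48215 + 0*(-911)) = (-2962 - 91/53)/(48215 + 0) = -157077/53/48215 = -157077/53*1/48215 = -157077/2555395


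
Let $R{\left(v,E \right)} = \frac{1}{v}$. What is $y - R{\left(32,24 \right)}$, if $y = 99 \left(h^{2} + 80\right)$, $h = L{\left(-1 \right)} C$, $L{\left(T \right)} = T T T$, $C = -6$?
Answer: $\frac{367487}{32} \approx 11484.0$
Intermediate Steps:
$L{\left(T \right)} = T^{3}$ ($L{\left(T \right)} = T^{2} T = T^{3}$)
$h = 6$ ($h = \left(-1\right)^{3} \left(-6\right) = \left(-1\right) \left(-6\right) = 6$)
$y = 11484$ ($y = 99 \left(6^{2} + 80\right) = 99 \left(36 + 80\right) = 99 \cdot 116 = 11484$)
$y - R{\left(32,24 \right)} = 11484 - \frac{1}{32} = \frac{367487}{32}$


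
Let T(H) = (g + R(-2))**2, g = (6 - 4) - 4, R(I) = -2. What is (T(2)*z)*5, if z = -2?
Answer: -160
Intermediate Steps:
g = -2 (g = 2 - 4 = -2)
T(H) = 16 (T(H) = (-2 - 2)**2 = (-4)**2 = 16)
(T(2)*z)*5 = (16*(-2))*5 = -32*5 = -160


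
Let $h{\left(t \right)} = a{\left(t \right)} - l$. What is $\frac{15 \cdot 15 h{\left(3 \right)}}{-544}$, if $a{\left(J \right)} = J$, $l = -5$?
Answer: $- \frac{225}{68} \approx -3.3088$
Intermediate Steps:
$h{\left(t \right)} = 5 + t$ ($h{\left(t \right)} = t - -5 = t + 5 = 5 + t$)
$\frac{15 \cdot 15 h{\left(3 \right)}}{-544} = \frac{15 \cdot 15 \left(5 + 3\right)}{-544} = 225 \cdot 8 \left(- \frac{1}{544}\right) = 1800 \left(- \frac{1}{544}\right) = - \frac{225}{68}$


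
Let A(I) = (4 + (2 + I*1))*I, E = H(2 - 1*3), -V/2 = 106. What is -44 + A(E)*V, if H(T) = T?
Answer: 1016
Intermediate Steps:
V = -212 (V = -2*106 = -212)
E = -1 (E = 2 - 1*3 = 2 - 3 = -1)
A(I) = I*(6 + I) (A(I) = (4 + (2 + I))*I = (6 + I)*I = I*(6 + I))
-44 + A(E)*V = -44 - (6 - 1)*(-212) = -44 - 1*5*(-212) = -44 - 5*(-212) = -44 + 1060 = 1016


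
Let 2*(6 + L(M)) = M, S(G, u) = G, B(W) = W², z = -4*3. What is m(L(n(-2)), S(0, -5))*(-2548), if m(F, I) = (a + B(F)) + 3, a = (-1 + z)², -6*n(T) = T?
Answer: -4724629/9 ≈ -5.2496e+5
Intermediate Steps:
n(T) = -T/6
z = -12
a = 169 (a = (-1 - 12)² = (-13)² = 169)
L(M) = -6 + M/2
m(F, I) = 172 + F² (m(F, I) = (169 + F²) + 3 = 172 + F²)
m(L(n(-2)), S(0, -5))*(-2548) = (172 + (-6 + (-⅙*(-2))/2)²)*(-2548) = (172 + (-6 + (½)*(⅓))²)*(-2548) = (172 + (-6 + ⅙)²)*(-2548) = (172 + (-35/6)²)*(-2548) = (172 + 1225/36)*(-2548) = (7417/36)*(-2548) = -4724629/9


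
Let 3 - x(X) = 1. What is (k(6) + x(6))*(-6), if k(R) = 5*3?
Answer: -102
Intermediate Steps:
k(R) = 15
x(X) = 2 (x(X) = 3 - 1*1 = 3 - 1 = 2)
(k(6) + x(6))*(-6) = (15 + 2)*(-6) = 17*(-6) = -102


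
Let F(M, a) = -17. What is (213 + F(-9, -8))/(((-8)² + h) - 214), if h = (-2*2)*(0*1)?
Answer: -98/75 ≈ -1.3067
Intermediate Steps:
h = 0 (h = -4*0 = 0)
(213 + F(-9, -8))/(((-8)² + h) - 214) = (213 - 17)/(((-8)² + 0) - 214) = 196/((64 + 0) - 214) = 196/(64 - 214) = 196/(-150) = 196*(-1/150) = -98/75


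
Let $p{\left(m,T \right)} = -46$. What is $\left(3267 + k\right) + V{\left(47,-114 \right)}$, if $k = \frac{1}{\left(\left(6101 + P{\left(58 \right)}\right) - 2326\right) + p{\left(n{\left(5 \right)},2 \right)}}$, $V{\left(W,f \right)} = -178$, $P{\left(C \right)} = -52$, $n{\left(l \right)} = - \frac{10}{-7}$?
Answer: $\frac{11358254}{3677} \approx 3089.0$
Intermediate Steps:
$n{\left(l \right)} = \frac{10}{7}$ ($n{\left(l \right)} = \left(-10\right) \left(- \frac{1}{7}\right) = \frac{10}{7}$)
$k = \frac{1}{3677}$ ($k = \frac{1}{\left(\left(6101 - 52\right) - 2326\right) - 46} = \frac{1}{\left(6049 - 2326\right) - 46} = \frac{1}{3723 - 46} = \frac{1}{3677} \approx 0.00027196$)
$\left(3267 + k\right) + V{\left(47,-114 \right)} = \left(3267 + \frac{1}{3677}\right) - 178 = \frac{12012760}{3677} - 178 = \frac{11358254}{3677}$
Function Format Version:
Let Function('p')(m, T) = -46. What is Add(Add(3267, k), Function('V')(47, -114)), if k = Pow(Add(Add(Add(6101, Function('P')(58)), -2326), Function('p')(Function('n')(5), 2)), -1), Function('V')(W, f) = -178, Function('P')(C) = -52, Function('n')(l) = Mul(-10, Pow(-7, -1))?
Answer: Rational(11358254, 3677) ≈ 3089.0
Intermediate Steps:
Function('n')(l) = Rational(10, 7) (Function('n')(l) = Mul(-10, Rational(-1, 7)) = Rational(10, 7))
k = Rational(1, 3677) (k = Pow(Add(Add(Add(6101, -52), -2326), -46), -1) = Pow(Add(Add(6049, -2326), -46), -1) = Pow(Add(3723, -46), -1) = Pow(3677, -1) = Rational(1, 3677) ≈ 0.00027196)
Add(Add(3267, k), Function('V')(47, -114)) = Add(Add(3267, Rational(1, 3677)), -178) = Add(Rational(12012760, 3677), -178) = Rational(11358254, 3677)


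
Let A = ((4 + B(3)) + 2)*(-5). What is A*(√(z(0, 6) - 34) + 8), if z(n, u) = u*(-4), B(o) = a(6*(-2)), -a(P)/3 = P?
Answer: -1680 - 210*I*√58 ≈ -1680.0 - 1599.3*I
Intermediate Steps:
a(P) = -3*P
B(o) = 36 (B(o) = -18*(-2) = -3*(-12) = 36)
z(n, u) = -4*u
A = -210 (A = ((4 + 36) + 2)*(-5) = (40 + 2)*(-5) = 42*(-5) = -210)
A*(√(z(0, 6) - 34) + 8) = -210*(√(-4*6 - 34) + 8) = -210*(√(-24 - 34) + 8) = -210*(√(-58) + 8) = -210*(I*√58 + 8) = -210*(8 + I*√58) = -1680 - 210*I*√58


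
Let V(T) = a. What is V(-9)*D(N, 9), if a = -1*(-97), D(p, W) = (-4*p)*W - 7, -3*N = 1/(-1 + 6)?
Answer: -2231/5 ≈ -446.20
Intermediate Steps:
N = -1/15 (N = -1/(3*(-1 + 6)) = -⅓/5 = -⅓*⅕ = -1/15 ≈ -0.066667)
D(p, W) = -7 - 4*W*p (D(p, W) = -4*W*p - 7 = -7 - 4*W*p)
a = 97
V(T) = 97
V(-9)*D(N, 9) = 97*(-7 - 4*9*(-1/15)) = 97*(-7 + 12/5) = 97*(-23/5) = -2231/5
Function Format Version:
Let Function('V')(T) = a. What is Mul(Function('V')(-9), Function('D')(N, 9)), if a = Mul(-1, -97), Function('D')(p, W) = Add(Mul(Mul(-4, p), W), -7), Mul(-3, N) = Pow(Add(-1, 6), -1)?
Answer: Rational(-2231, 5) ≈ -446.20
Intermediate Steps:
N = Rational(-1, 15) (N = Mul(Rational(-1, 3), Pow(Add(-1, 6), -1)) = Mul(Rational(-1, 3), Pow(5, -1)) = Mul(Rational(-1, 3), Rational(1, 5)) = Rational(-1, 15) ≈ -0.066667)
Function('D')(p, W) = Add(-7, Mul(-4, W, p)) (Function('D')(p, W) = Add(Mul(-4, W, p), -7) = Add(-7, Mul(-4, W, p)))
a = 97
Function('V')(T) = 97
Mul(Function('V')(-9), Function('D')(N, 9)) = Mul(97, Add(-7, Mul(-4, 9, Rational(-1, 15)))) = Mul(97, Add(-7, Rational(12, 5))) = Mul(97, Rational(-23, 5)) = Rational(-2231, 5)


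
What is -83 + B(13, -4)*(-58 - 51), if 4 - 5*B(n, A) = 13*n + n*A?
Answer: 11902/5 ≈ 2380.4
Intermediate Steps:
B(n, A) = 4/5 - 13*n/5 - A*n/5 (B(n, A) = 4/5 - (13*n + n*A)/5 = 4/5 - (13*n + A*n)/5 = 4/5 + (-13*n/5 - A*n/5) = 4/5 - 13*n/5 - A*n/5)
-83 + B(13, -4)*(-58 - 51) = -83 + (4/5 - 13/5*13 - 1/5*(-4)*13)*(-58 - 51) = -83 + (4/5 - 169/5 + 52/5)*(-109) = -83 - 113/5*(-109) = -83 + 12317/5 = 11902/5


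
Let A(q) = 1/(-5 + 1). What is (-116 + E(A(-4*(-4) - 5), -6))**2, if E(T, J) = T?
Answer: 216225/16 ≈ 13514.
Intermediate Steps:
A(q) = -1/4 (A(q) = 1/(-4) = -1/4)
(-116 + E(A(-4*(-4) - 5), -6))**2 = (-116 - 1/4)**2 = (-465/4)**2 = 216225/16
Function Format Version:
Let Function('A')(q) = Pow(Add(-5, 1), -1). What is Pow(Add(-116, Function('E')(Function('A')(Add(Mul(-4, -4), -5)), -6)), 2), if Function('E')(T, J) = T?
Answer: Rational(216225, 16) ≈ 13514.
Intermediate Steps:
Function('A')(q) = Rational(-1, 4) (Function('A')(q) = Pow(-4, -1) = Rational(-1, 4))
Pow(Add(-116, Function('E')(Function('A')(Add(Mul(-4, -4), -5)), -6)), 2) = Pow(Add(-116, Rational(-1, 4)), 2) = Pow(Rational(-465, 4), 2) = Rational(216225, 16)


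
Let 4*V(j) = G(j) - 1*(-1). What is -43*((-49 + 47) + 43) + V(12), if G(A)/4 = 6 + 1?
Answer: -7023/4 ≈ -1755.8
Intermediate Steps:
G(A) = 28 (G(A) = 4*(6 + 1) = 4*7 = 28)
V(j) = 29/4 (V(j) = (28 - 1*(-1))/4 = (28 + 1)/4 = (¼)*29 = 29/4)
-43*((-49 + 47) + 43) + V(12) = -43*((-49 + 47) + 43) + 29/4 = -43*(-2 + 43) + 29/4 = -43*41 + 29/4 = -1763 + 29/4 = -7023/4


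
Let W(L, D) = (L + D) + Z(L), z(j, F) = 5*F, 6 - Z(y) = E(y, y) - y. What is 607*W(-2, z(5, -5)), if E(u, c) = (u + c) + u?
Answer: -10319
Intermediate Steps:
E(u, c) = c + 2*u (E(u, c) = (c + u) + u = c + 2*u)
Z(y) = 6 - 2*y (Z(y) = 6 - ((y + 2*y) - y) = 6 - (3*y - y) = 6 - 2*y)
W(L, D) = 6 + D - L (W(L, D) = (L + D) + (6 - 2*L) = (D + L) + (6 - 2*L) = 6 + D - L)
607*W(-2, z(5, -5)) = 607*(6 + 5*(-5) - 1*(-2)) = 607*(6 - 25 + 2) = 607*(-17) = -10319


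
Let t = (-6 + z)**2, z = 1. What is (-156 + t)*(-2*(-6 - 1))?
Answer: -1834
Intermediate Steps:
t = 25 (t = (-6 + 1)**2 = (-5)**2 = 25)
(-156 + t)*(-2*(-6 - 1)) = (-156 + 25)*(-2*(-6 - 1)) = -(-262)*(-7) = -131*14 = -1834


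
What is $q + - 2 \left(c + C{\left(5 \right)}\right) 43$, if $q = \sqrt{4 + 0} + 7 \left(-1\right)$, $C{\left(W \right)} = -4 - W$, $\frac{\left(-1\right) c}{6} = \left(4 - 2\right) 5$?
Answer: $5929$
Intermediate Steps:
$c = -60$ ($c = - 6 \left(4 - 2\right) 5 = - 6 \cdot 2 \cdot 5 = \left(-6\right) 10 = -60$)
$q = -5$ ($q = \sqrt{4} - 7 = 2 - 7 = -5$)
$q + - 2 \left(c + C{\left(5 \right)}\right) 43 = -5 + - 2 \left(-60 - 9\right) 43 = -5 + \left(-2\right) \left(-69\right) 43 = -5 + 138 \cdot 43 = -5 + 5934 = 5929$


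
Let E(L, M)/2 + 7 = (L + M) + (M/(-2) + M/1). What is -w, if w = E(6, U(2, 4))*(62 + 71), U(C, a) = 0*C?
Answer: 266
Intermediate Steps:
U(C, a) = 0
E(L, M) = -14 + 2*L + 3*M (E(L, M) = -14 + 2*((L + M) + (M/(-2) + M/1)) = -14 + 2*((L + M) + (M*(-½) + M*1)) = -14 + 2*((L + M) + (-M/2 + M)) = -14 + 2*((L + M) + M/2) = -14 + 2*(L + 3*M/2) = -14 + (2*L + 3*M) = -14 + 2*L + 3*M)
w = -266 (w = (-14 + 2*6 + 3*0)*(62 + 71) = (-14 + 12 + 0)*133 = -2*133 = -266)
-w = -1*(-266) = 266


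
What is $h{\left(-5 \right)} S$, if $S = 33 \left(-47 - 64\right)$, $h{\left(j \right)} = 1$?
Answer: $-3663$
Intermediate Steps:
$S = -3663$ ($S = 33 \left(-111\right) = -3663$)
$h{\left(-5 \right)} S = 1 \left(-3663\right) = -3663$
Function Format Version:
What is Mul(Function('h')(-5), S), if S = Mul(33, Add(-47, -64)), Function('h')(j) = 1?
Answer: -3663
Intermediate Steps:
S = -3663 (S = Mul(33, -111) = -3663)
Mul(Function('h')(-5), S) = Mul(1, -3663) = -3663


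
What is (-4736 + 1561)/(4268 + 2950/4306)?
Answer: -6835775/9190479 ≈ -0.74379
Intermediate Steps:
(-4736 + 1561)/(4268 + 2950/4306) = -3175/(4268 + 2950*(1/4306)) = -3175/(4268 + 1475/2153) = -3175/9190479/2153 = -3175*2153/9190479 = -6835775/9190479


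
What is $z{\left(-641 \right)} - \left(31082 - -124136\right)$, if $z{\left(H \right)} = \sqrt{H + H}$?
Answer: $-155218 + i \sqrt{1282} \approx -1.5522 \cdot 10^{5} + 35.805 i$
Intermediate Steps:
$z{\left(H \right)} = \sqrt{2} \sqrt{H}$ ($z{\left(H \right)} = \sqrt{2 H} = \sqrt{2} \sqrt{H}$)
$z{\left(-641 \right)} - \left(31082 - -124136\right) = \sqrt{2} \sqrt{-641} - \left(31082 - -124136\right) = \sqrt{2} i \sqrt{641} - \left(31082 + 124136\right) = i \sqrt{1282} - 155218 = -155218 + i \sqrt{1282}$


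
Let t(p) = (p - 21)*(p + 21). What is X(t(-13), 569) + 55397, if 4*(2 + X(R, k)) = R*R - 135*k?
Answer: 218749/4 ≈ 54687.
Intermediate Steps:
t(p) = (-21 + p)*(21 + p)
X(R, k) = -2 - 135*k/4 + R²/4 (X(R, k) = -2 + (R*R - 135*k)/4 = -2 + (R² - 135*k)/4 = -2 + (-135*k/4 + R²/4) = -2 - 135*k/4 + R²/4)
X(t(-13), 569) + 55397 = (-2 - 135/4*569 + (-441 + (-13)²)²/4) + 55397 = (-2 - 76815/4 + (-441 + 169)²/4) + 55397 = (-2 - 76815/4 + (¼)*(-272)²) + 55397 = (-2 - 76815/4 + (¼)*73984) + 55397 = (-2 - 76815/4 + 18496) + 55397 = -2839/4 + 55397 = 218749/4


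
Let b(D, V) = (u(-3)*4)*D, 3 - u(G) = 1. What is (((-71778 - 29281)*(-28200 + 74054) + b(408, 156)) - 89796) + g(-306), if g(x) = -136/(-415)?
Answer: -1923129055834/415 ≈ -4.6340e+9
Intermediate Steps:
u(G) = 2 (u(G) = 3 - 1*1 = 3 - 1 = 2)
b(D, V) = 8*D (b(D, V) = (2*4)*D = 8*D)
g(x) = 136/415 (g(x) = -136*(-1/415) = 136/415)
(((-71778 - 29281)*(-28200 + 74054) + b(408, 156)) - 89796) + g(-306) = (((-71778 - 29281)*(-28200 + 74054) + 8*408) - 89796) + 136/415 = ((-101059*45854 + 3264) - 89796) + 136/415 = ((-4633959386 + 3264) - 89796) + 136/415 = (-4633956122 - 89796) + 136/415 = -4634045918 + 136/415 = -1923129055834/415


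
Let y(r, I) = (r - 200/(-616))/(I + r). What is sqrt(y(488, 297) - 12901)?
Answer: 4*I*sqrt(2945799708005)/60445 ≈ 113.58*I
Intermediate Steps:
y(r, I) = (25/77 + r)/(I + r) (y(r, I) = (r - 200*(-1/616))/(I + r) = (r + 25/77)/(I + r) = (25/77 + r)/(I + r))
sqrt(y(488, 297) - 12901) = sqrt((25/77 + 488)/(297 + 488) - 12901) = sqrt((37601/77)/785 - 12901) = sqrt((1/785)*(37601/77) - 12901) = sqrt(37601/60445 - 12901) = sqrt(-779763344/60445) = 4*I*sqrt(2945799708005)/60445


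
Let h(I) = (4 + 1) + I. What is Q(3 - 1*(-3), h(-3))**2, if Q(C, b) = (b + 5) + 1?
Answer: 64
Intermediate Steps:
h(I) = 5 + I
Q(C, b) = 6 + b (Q(C, b) = (5 + b) + 1 = 6 + b)
Q(3 - 1*(-3), h(-3))**2 = (6 + (5 - 3))**2 = (6 + 2)**2 = 8**2 = 64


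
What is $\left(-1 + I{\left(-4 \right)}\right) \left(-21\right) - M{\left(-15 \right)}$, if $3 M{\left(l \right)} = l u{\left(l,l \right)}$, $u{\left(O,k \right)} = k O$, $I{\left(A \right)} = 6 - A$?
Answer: $936$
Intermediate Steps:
$u{\left(O,k \right)} = O k$
$M{\left(l \right)} = \frac{l^{3}}{3}$ ($M{\left(l \right)} = \frac{l l l}{3} = \frac{l l^{2}}{3} = \frac{l^{3}}{3}$)
$\left(-1 + I{\left(-4 \right)}\right) \left(-21\right) - M{\left(-15 \right)} = \left(-1 + \left(6 - -4\right)\right) \left(-21\right) - \frac{\left(-15\right)^{3}}{3} = \left(-1 + \left(6 + 4\right)\right) \left(-21\right) - \frac{1}{3} \left(-3375\right) = \left(-1 + 10\right) \left(-21\right) - -1125 = 9 \left(-21\right) + 1125 = -189 + 1125 = 936$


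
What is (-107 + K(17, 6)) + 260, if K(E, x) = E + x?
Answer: 176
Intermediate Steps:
(-107 + K(17, 6)) + 260 = (-107 + (17 + 6)) + 260 = (-107 + 23) + 260 = -84 + 260 = 176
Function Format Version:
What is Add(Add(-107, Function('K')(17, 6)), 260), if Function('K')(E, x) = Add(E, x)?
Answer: 176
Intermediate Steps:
Add(Add(-107, Function('K')(17, 6)), 260) = Add(Add(-107, Add(17, 6)), 260) = Add(Add(-107, 23), 260) = Add(-84, 260) = 176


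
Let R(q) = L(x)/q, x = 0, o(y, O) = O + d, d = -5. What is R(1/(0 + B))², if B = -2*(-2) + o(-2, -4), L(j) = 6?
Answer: 900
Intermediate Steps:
o(y, O) = -5 + O (o(y, O) = O - 5 = -5 + O)
B = -5 (B = -2*(-2) + (-5 - 4) = 4 - 9 = -5)
R(q) = 6/q
R(1/(0 + B))² = (6/(1/(0 - 5)))² = (6/(1/(-5)))² = (6/(-⅕))² = (6*(-5))² = (-30)² = 900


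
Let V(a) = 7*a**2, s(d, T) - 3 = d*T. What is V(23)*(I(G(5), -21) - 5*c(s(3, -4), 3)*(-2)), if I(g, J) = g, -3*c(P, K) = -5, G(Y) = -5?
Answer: 129605/3 ≈ 43202.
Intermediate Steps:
s(d, T) = 3 + T*d (s(d, T) = 3 + d*T = 3 + T*d)
c(P, K) = 5/3 (c(P, K) = -1/3*(-5) = 5/3)
V(23)*(I(G(5), -21) - 5*c(s(3, -4), 3)*(-2)) = (7*23**2)*(-5 - 5*5/3*(-2)) = (7*529)*(-5 - 25/3*(-2)) = 3703*(-5 + 50/3) = 3703*(35/3) = 129605/3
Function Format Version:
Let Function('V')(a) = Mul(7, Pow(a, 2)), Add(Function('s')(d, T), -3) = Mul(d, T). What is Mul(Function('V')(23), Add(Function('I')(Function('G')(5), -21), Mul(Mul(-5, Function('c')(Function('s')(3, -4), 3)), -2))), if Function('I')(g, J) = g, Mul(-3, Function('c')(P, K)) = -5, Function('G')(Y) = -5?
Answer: Rational(129605, 3) ≈ 43202.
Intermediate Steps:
Function('s')(d, T) = Add(3, Mul(T, d)) (Function('s')(d, T) = Add(3, Mul(d, T)) = Add(3, Mul(T, d)))
Function('c')(P, K) = Rational(5, 3) (Function('c')(P, K) = Mul(Rational(-1, 3), -5) = Rational(5, 3))
Mul(Function('V')(23), Add(Function('I')(Function('G')(5), -21), Mul(Mul(-5, Function('c')(Function('s')(3, -4), 3)), -2))) = Mul(Mul(7, Pow(23, 2)), Add(-5, Mul(Mul(-5, Rational(5, 3)), -2))) = Mul(Mul(7, 529), Add(-5, Mul(Rational(-25, 3), -2))) = Mul(3703, Add(-5, Rational(50, 3))) = Mul(3703, Rational(35, 3)) = Rational(129605, 3)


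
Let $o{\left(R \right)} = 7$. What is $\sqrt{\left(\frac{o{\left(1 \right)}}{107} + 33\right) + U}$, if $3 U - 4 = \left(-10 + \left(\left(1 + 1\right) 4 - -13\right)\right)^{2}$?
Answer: $\frac{\sqrt{7700469}}{321} \approx 8.6448$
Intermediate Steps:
$U = \frac{125}{3}$ ($U = \frac{4}{3} + \frac{\left(-10 + \left(\left(1 + 1\right) 4 - -13\right)\right)^{2}}{3} = \frac{4}{3} + \frac{\left(-10 + \left(2 \cdot 4 + 13\right)\right)^{2}}{3} = \frac{4}{3} + \frac{\left(-10 + \left(8 + 13\right)\right)^{2}}{3} = \frac{4}{3} + \frac{\left(-10 + 21\right)^{2}}{3} = \frac{4}{3} + \frac{11^{2}}{3} = \frac{4}{3} + \frac{1}{3} \cdot 121 = \frac{4}{3} + \frac{121}{3} = \frac{125}{3} \approx 41.667$)
$\sqrt{\left(\frac{o{\left(1 \right)}}{107} + 33\right) + U} = \sqrt{\left(\frac{1}{107} \cdot 7 + 33\right) + \frac{125}{3}} = \sqrt{\left(\frac{7}{107} + 33\right) + \frac{125}{3}} = \sqrt{\frac{3538}{107} + \frac{125}{3}} = \sqrt{\frac{23989}{321}} = \frac{\sqrt{7700469}}{321}$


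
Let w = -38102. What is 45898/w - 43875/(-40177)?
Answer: -86159348/765412027 ≈ -0.11257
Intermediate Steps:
45898/w - 43875/(-40177) = 45898/(-38102) - 43875/(-40177) = 45898*(-1/38102) - 43875*(-1/40177) = -22949/19051 + 43875/40177 = -86159348/765412027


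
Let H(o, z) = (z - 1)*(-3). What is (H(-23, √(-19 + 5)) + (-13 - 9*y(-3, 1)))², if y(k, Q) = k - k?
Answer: -26 + 60*I*√14 ≈ -26.0 + 224.5*I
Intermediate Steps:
y(k, Q) = 0
H(o, z) = 3 - 3*z (H(o, z) = (-1 + z)*(-3) = 3 - 3*z)
(H(-23, √(-19 + 5)) + (-13 - 9*y(-3, 1)))² = ((3 - 3*√(-19 + 5)) + (-13 - 9*0))² = ((3 - 3*I*√14) + (-13 + 0))² = ((3 - 3*I*√14) - 13)² = (-10 - 3*I*√14)²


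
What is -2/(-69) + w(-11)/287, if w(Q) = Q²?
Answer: 8923/19803 ≈ 0.45059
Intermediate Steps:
-2/(-69) + w(-11)/287 = -2/(-69) + (-11)²/287 = -2*(-1/69) + 121*(1/287) = 2/69 + 121/287 = 8923/19803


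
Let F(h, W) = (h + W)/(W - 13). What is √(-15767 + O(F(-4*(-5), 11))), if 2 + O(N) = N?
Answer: I*√63138/2 ≈ 125.64*I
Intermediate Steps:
F(h, W) = (W + h)/(-13 + W)
O(N) = -2 + N
√(-15767 + O(F(-4*(-5), 11))) = √(-15767 + (-2 + (11 - 4*(-5))/(-13 + 11))) = √(-15767 + (-2 + (11 + 20)/(-2))) = √(-15767 + (-2 - ½*31)) = √(-15767 + (-2 - 31/2)) = √(-15767 - 35/2) = √(-31569/2) = I*√63138/2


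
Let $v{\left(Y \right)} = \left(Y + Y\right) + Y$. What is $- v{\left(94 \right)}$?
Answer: $-282$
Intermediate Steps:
$v{\left(Y \right)} = 3 Y$ ($v{\left(Y \right)} = 2 Y + Y = 3 Y$)
$- v{\left(94 \right)} = - 3 \cdot 94 = \left(-1\right) 282 = -282$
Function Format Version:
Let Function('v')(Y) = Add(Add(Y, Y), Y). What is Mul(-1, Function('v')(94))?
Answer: -282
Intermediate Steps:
Function('v')(Y) = Mul(3, Y) (Function('v')(Y) = Add(Mul(2, Y), Y) = Mul(3, Y))
Mul(-1, Function('v')(94)) = Mul(-1, Mul(3, 94)) = Mul(-1, 282) = -282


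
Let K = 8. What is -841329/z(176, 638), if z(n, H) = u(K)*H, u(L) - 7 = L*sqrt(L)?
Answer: 5889303/295394 - 6730632*sqrt(2)/147697 ≈ -44.509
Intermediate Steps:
u(L) = 7 + L**(3/2) (u(L) = 7 + L*sqrt(L) = 7 + L**(3/2))
z(n, H) = H*(7 + 16*sqrt(2)) (z(n, H) = (7 + 8**(3/2))*H = (7 + 16*sqrt(2))*H = H*(7 + 16*sqrt(2)))
-841329/z(176, 638) = -841329*1/(638*(7 + 16*sqrt(2))) = -841329/(4466 + 10208*sqrt(2))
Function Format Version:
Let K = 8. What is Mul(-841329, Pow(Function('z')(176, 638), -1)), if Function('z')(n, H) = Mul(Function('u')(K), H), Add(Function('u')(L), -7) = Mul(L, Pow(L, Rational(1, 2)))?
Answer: Add(Rational(5889303, 295394), Mul(Rational(-6730632, 147697), Pow(2, Rational(1, 2)))) ≈ -44.509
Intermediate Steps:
Function('u')(L) = Add(7, Pow(L, Rational(3, 2))) (Function('u')(L) = Add(7, Mul(L, Pow(L, Rational(1, 2)))) = Add(7, Pow(L, Rational(3, 2))))
Function('z')(n, H) = Mul(H, Add(7, Mul(16, Pow(2, Rational(1, 2))))) (Function('z')(n, H) = Mul(Add(7, Pow(8, Rational(3, 2))), H) = Mul(Add(7, Mul(16, Pow(2, Rational(1, 2)))), H) = Mul(H, Add(7, Mul(16, Pow(2, Rational(1, 2))))))
Mul(-841329, Pow(Function('z')(176, 638), -1)) = Mul(-841329, Pow(Mul(638, Add(7, Mul(16, Pow(2, Rational(1, 2))))), -1)) = Mul(-841329, Pow(Add(4466, Mul(10208, Pow(2, Rational(1, 2)))), -1))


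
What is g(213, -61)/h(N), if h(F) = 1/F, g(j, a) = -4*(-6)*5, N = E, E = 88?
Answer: 10560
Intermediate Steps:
N = 88
g(j, a) = 120 (g(j, a) = 24*5 = 120)
g(213, -61)/h(N) = 120/(1/88) = 120*88 = 10560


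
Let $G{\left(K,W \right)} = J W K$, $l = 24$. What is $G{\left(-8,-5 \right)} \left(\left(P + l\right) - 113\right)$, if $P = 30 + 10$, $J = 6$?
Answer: $-11760$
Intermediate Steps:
$P = 40$
$G{\left(K,W \right)} = 6 K W$ ($G{\left(K,W \right)} = 6 W K = 6 K W$)
$G{\left(-8,-5 \right)} \left(\left(P + l\right) - 113\right) = 6 \left(-8\right) \left(-5\right) \left(\left(40 + 24\right) - 113\right) = 240 \left(64 - 113\right) = 240 \left(-49\right) = -11760$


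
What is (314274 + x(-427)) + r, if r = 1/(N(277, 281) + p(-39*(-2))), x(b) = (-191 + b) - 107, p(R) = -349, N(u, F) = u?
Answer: 22575527/72 ≈ 3.1355e+5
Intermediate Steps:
x(b) = -298 + b
r = -1/72 (r = 1/(277 - 349) = 1/(-72) = -1/72 ≈ -0.013889)
(314274 + x(-427)) + r = (314274 + (-298 - 427)) - 1/72 = (314274 - 725) - 1/72 = 313549 - 1/72 = 22575527/72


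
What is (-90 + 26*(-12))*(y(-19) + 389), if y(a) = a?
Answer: -148740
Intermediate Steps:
(-90 + 26*(-12))*(y(-19) + 389) = (-90 + 26*(-12))*(-19 + 389) = (-90 - 312)*370 = -402*370 = -148740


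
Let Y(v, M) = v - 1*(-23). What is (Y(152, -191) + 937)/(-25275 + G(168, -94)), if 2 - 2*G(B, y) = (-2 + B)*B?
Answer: -556/19609 ≈ -0.028354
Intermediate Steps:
Y(v, M) = 23 + v (Y(v, M) = v + 23 = 23 + v)
G(B, y) = 1 - B*(-2 + B)/2 (G(B, y) = 1 - (-2 + B)*B/2 = 1 - B*(-2 + B)/2)
(Y(152, -191) + 937)/(-25275 + G(168, -94)) = ((23 + 152) + 937)/(-25275 + (1 + 168 - ½*168²)) = (175 + 937)/(-25275 + (1 + 168 - ½*28224)) = 1112/(-25275 + (1 + 168 - 14112)) = 1112/(-25275 - 13943) = 1112/(-39218) = 1112*(-1/39218) = -556/19609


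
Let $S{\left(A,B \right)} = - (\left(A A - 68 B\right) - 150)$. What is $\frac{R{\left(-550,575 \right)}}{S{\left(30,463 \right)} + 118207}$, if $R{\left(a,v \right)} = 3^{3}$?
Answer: $\frac{3}{16549} \approx 0.00018128$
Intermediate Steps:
$S{\left(A,B \right)} = 150 - A^{2} + 68 B$ ($S{\left(A,B \right)} = - (\left(A^{2} - 68 B\right) - 150) = - (-150 + A^{2} - 68 B) = 150 - A^{2} + 68 B$)
$R{\left(a,v \right)} = 27$
$\frac{R{\left(-550,575 \right)}}{S{\left(30,463 \right)} + 118207} = \frac{27}{\left(150 - 30^{2} + 68 \cdot 463\right) + 118207} = \frac{27}{\left(150 - 900 + 31484\right) + 118207} = \frac{27}{30734 + 118207} = \frac{27}{148941} = 27 \cdot \frac{1}{148941} = \frac{3}{16549}$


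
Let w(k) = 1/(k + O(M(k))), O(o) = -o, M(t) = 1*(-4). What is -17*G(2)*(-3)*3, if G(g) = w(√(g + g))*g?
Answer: 51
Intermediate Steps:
M(t) = -4
w(k) = 1/(4 + k) (w(k) = 1/(k - 1*(-4)) = 1/(k + 4) = 1/(4 + k))
G(g) = g/(4 + √2*√g) (G(g) = g/(4 + √(g + g)) = g/(4 + √(2*g)) = g/(4 + √2*√g))
-17*G(2)*(-3)*3 = -17*(2/(4 + √2*√2))*(-3)*3 = -17*(2/(4 + 2))*(-3)*3 = -17*(2/6)*(-3)*3 = -17*(2*(⅙))*(-3)*3 = -17*(⅓)*(-3)*3 = -(-17)*3 = -17*(-3) = 51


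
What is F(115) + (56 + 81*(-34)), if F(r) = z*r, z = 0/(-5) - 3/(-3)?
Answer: -2583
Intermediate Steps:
z = 1 (z = 0*(-1/5) - 3*(-1/3) = 0 + 1 = 1)
F(r) = r (F(r) = 1*r = r)
F(115) + (56 + 81*(-34)) = 115 + (56 + 81*(-34)) = 115 + (56 - 2754) = 115 - 2698 = -2583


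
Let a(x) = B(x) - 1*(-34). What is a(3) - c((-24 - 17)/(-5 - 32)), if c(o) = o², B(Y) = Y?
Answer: 48972/1369 ≈ 35.772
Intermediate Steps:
a(x) = 34 + x (a(x) = x - 1*(-34) = x + 34 = 34 + x)
a(3) - c((-24 - 17)/(-5 - 32)) = (34 + 3) - ((-24 - 17)/(-5 - 32))² = 37 - (-41/(-37))² = 37 - (-41*(-1/37))² = 37 - (41/37)² = 37 - 1*1681/1369 = 37 - 1681/1369 = 48972/1369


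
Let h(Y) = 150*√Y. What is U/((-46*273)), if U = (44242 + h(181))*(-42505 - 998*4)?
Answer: 342853379/2093 + 1162425*√181/2093 ≈ 1.7128e+5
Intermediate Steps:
U = -2057120274 - 6974550*√181 (U = (44242 + 150*√181)*(-42505 - 998*4) = (44242 + 150*√181)*(-42505 - 3992) = (44242 + 150*√181)*(-46497) = -2057120274 - 6974550*√181 ≈ -2.1510e+9)
U/((-46*273)) = (-2057120274 - 6974550*√181)/((-46*273)) = (-2057120274 - 6974550*√181)/(-12558) = (-2057120274 - 6974550*√181)*(-1/12558) = 342853379/2093 + 1162425*√181/2093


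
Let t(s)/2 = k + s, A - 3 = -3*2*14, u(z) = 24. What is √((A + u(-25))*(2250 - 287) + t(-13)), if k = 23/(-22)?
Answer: 3*I*√1504690/11 ≈ 334.54*I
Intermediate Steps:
k = -23/22 (k = 23*(-1/22) = -23/22 ≈ -1.0455)
A = -81 (A = 3 - 3*2*14 = 3 - 6*14 = 3 - 84 = -81)
t(s) = -23/11 + 2*s (t(s) = 2*(-23/22 + s) = -23/11 + 2*s)
√((A + u(-25))*(2250 - 287) + t(-13)) = √((-81 + 24)*(2250 - 287) + (-23/11 + 2*(-13))) = √(-57*1963 + (-23/11 - 26)) = √(-111891 - 309/11) = √(-1231110/11) = 3*I*√1504690/11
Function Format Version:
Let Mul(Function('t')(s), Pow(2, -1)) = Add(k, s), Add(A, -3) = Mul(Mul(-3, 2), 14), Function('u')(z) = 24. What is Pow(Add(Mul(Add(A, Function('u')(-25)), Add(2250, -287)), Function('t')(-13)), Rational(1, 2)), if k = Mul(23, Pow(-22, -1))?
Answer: Mul(Rational(3, 11), I, Pow(1504690, Rational(1, 2))) ≈ Mul(334.54, I)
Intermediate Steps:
k = Rational(-23, 22) (k = Mul(23, Rational(-1, 22)) = Rational(-23, 22) ≈ -1.0455)
A = -81 (A = Add(3, Mul(Mul(-3, 2), 14)) = Add(3, Mul(-6, 14)) = Add(3, -84) = -81)
Function('t')(s) = Add(Rational(-23, 11), Mul(2, s)) (Function('t')(s) = Mul(2, Add(Rational(-23, 22), s)) = Add(Rational(-23, 11), Mul(2, s)))
Pow(Add(Mul(Add(A, Function('u')(-25)), Add(2250, -287)), Function('t')(-13)), Rational(1, 2)) = Pow(Add(Mul(Add(-81, 24), Add(2250, -287)), Add(Rational(-23, 11), Mul(2, -13))), Rational(1, 2)) = Pow(Add(Mul(-57, 1963), Add(Rational(-23, 11), -26)), Rational(1, 2)) = Pow(Add(-111891, Rational(-309, 11)), Rational(1, 2)) = Pow(Rational(-1231110, 11), Rational(1, 2)) = Mul(Rational(3, 11), I, Pow(1504690, Rational(1, 2)))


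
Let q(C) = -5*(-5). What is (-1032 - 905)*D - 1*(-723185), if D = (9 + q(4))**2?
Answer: -1515987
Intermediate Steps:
q(C) = 25
D = 1156 (D = (9 + 25)**2 = 34**2 = 1156)
(-1032 - 905)*D - 1*(-723185) = (-1032 - 905)*1156 - 1*(-723185) = -1937*1156 + 723185 = -2239172 + 723185 = -1515987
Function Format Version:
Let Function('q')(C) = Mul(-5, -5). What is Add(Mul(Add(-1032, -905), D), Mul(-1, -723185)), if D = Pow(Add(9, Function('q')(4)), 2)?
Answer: -1515987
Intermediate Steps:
Function('q')(C) = 25
D = 1156 (D = Pow(Add(9, 25), 2) = Pow(34, 2) = 1156)
Add(Mul(Add(-1032, -905), D), Mul(-1, -723185)) = Add(Mul(Add(-1032, -905), 1156), Mul(-1, -723185)) = Add(Mul(-1937, 1156), 723185) = Add(-2239172, 723185) = -1515987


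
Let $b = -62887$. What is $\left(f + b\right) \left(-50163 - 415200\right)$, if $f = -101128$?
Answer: $76326512445$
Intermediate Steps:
$\left(f + b\right) \left(-50163 - 415200\right) = \left(-101128 - 62887\right) \left(-50163 - 415200\right) = \left(-164015\right) \left(-465363\right) = 76326512445$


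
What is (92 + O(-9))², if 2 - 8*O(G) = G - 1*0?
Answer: 558009/64 ≈ 8718.9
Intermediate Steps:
O(G) = ¼ - G/8 (O(G) = ¼ - (G - 1*0)/8 = ¼ - (G + 0)/8 = ¼ - G/8)
(92 + O(-9))² = (92 + (¼ - ⅛*(-9)))² = (92 + (¼ + 9/8))² = (92 + 11/8)² = (747/8)² = 558009/64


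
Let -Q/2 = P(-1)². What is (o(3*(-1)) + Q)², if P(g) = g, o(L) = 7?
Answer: 25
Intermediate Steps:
Q = -2 (Q = -2*(-1)² = -2*1 = -2)
(o(3*(-1)) + Q)² = (7 - 2)² = 5² = 25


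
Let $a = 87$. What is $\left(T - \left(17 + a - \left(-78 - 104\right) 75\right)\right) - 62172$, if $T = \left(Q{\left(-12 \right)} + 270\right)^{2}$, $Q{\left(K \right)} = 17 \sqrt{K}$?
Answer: $-6494 + 18360 i \sqrt{3} \approx -6494.0 + 31800.0 i$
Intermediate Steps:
$T = \left(270 + 34 i \sqrt{3}\right)^{2}$ ($T = \left(17 \sqrt{-12} + 270\right)^{2} = \left(17 \cdot 2 i \sqrt{3} + 270\right)^{2} = \left(34 i \sqrt{3} + 270\right)^{2} = \left(270 + 34 i \sqrt{3}\right)^{2} \approx 69432.0 + 31800.0 i$)
$\left(T - \left(17 + a - \left(-78 - 104\right) 75\right)\right) - 62172 = \left(\left(69432 + 18360 i \sqrt{3}\right) + \left(\left(-78 - 104\right) 75 - 104\right)\right) - 62172 = \left(\left(69432 + 18360 i \sqrt{3}\right) - 13754\right) - 62172 = \left(55678 + 18360 i \sqrt{3}\right) - 62172 = -6494 + 18360 i \sqrt{3}$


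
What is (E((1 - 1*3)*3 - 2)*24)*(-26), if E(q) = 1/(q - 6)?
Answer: 312/7 ≈ 44.571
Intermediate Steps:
E(q) = 1/(-6 + q)
(E((1 - 1*3)*3 - 2)*24)*(-26) = (24/(-6 + ((1 - 1*3)*3 - 2)))*(-26) = (24/(-6 + ((1 - 3)*3 - 2)))*(-26) = (24/(-6 + (-2*3 - 2)))*(-26) = (24/(-6 + (-6 - 2)))*(-26) = (24/(-6 - 8))*(-26) = (24/(-14))*(-26) = -1/14*24*(-26) = -12/7*(-26) = 312/7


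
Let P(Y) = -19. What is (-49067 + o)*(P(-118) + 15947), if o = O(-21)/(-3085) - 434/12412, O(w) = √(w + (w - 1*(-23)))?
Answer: -2425117791316/3103 - 15928*I*√19/3085 ≈ -7.8154e+8 - 22.505*I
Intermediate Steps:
O(w) = √(23 + 2*w) (O(w) = √(w + (w + 23)) = √(w + (23 + w)) = √(23 + 2*w))
o = -217/6206 - I*√19/3085 (o = √(23 + 2*(-21))/(-3085) - 434/12412 = √(23 - 42)*(-1/3085) - 434*1/12412 = √(-19)*(-1/3085) - 217/6206 = (I*√19)*(-1/3085) - 217/6206 = -I*√19/3085 - 217/6206 = -217/6206 - I*√19/3085 ≈ -0.034966 - 0.0014129*I)
(-49067 + o)*(P(-118) + 15947) = (-49067 + (-217/6206 - I*√19/3085))*(-19 + 15947) = (-304510019/6206 - I*√19/3085)*15928 = -2425117791316/3103 - 15928*I*√19/3085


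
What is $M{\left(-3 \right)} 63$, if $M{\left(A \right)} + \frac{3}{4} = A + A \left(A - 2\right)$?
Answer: $\frac{2835}{4} \approx 708.75$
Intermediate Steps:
$M{\left(A \right)} = - \frac{3}{4} + A + A \left(-2 + A\right)$ ($M{\left(A \right)} = - \frac{3}{4} + \left(A + A \left(A - 2\right)\right) = - \frac{3}{4} + \left(A + A \left(-2 + A\right)\right) = - \frac{3}{4} + A + A \left(-2 + A\right)$)
$M{\left(-3 \right)} 63 = \left(- \frac{3}{4} + \left(-3\right)^{2} - -3\right) 63 = \left(- \frac{3}{4} + 9 + 3\right) 63 = \frac{45}{4} \cdot 63 = \frac{2835}{4}$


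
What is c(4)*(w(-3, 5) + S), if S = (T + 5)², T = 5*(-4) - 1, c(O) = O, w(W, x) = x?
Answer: 1044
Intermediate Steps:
T = -21 (T = -20 - 1 = -21)
S = 256 (S = (-21 + 5)² = (-16)² = 256)
c(4)*(w(-3, 5) + S) = 4*(5 + 256) = 4*261 = 1044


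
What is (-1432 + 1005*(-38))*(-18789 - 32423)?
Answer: 2029121864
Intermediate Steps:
(-1432 + 1005*(-38))*(-18789 - 32423) = (-1432 - 38190)*(-51212) = -39622*(-51212) = 2029121864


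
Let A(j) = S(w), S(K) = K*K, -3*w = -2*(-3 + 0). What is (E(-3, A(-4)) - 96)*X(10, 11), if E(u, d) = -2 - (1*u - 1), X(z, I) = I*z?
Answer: -10340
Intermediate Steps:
w = -2 (w = -(-2)*(-3 + 0)/3 = -(-2)*(-3)/3 = -1/3*6 = -2)
S(K) = K**2
A(j) = 4 (A(j) = (-2)**2 = 4)
E(u, d) = -1 - u (E(u, d) = -2 - (u - 1) = -2 - (-1 + u) = -2 + (1 - u) = -1 - u)
(E(-3, A(-4)) - 96)*X(10, 11) = ((-1 - 1*(-3)) - 96)*(11*10) = ((-1 + 3) - 96)*110 = (2 - 96)*110 = -94*110 = -10340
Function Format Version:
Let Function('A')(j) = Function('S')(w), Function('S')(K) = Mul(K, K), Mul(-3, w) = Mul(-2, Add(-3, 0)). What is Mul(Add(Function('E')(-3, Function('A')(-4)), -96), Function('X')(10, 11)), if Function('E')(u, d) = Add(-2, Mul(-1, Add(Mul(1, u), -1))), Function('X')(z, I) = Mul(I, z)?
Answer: -10340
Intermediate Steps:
w = -2 (w = Mul(Rational(-1, 3), Mul(-2, Add(-3, 0))) = Mul(Rational(-1, 3), Mul(-2, -3)) = Mul(Rational(-1, 3), 6) = -2)
Function('S')(K) = Pow(K, 2)
Function('A')(j) = 4 (Function('A')(j) = Pow(-2, 2) = 4)
Function('E')(u, d) = Add(-1, Mul(-1, u)) (Function('E')(u, d) = Add(-2, Mul(-1, Add(u, -1))) = Add(-2, Mul(-1, Add(-1, u))) = Add(-2, Add(1, Mul(-1, u))) = Add(-1, Mul(-1, u)))
Mul(Add(Function('E')(-3, Function('A')(-4)), -96), Function('X')(10, 11)) = Mul(Add(Add(-1, Mul(-1, -3)), -96), Mul(11, 10)) = Mul(Add(Add(-1, 3), -96), 110) = Mul(Add(2, -96), 110) = Mul(-94, 110) = -10340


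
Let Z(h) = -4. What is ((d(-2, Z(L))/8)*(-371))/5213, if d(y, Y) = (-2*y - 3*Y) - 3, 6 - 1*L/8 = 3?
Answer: -371/3208 ≈ -0.11565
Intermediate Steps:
L = 24 (L = 48 - 8*3 = 48 - 24 = 24)
d(y, Y) = -3 - 3*Y - 2*y (d(y, Y) = (-3*Y - 2*y) - 3 = -3 - 3*Y - 2*y)
((d(-2, Z(L))/8)*(-371))/5213 = (((-3 - 3*(-4) - 2*(-2))/8)*(-371))/5213 = (((-3 + 12 + 4)*(⅛))*(-371))*(1/5213) = ((13*(⅛))*(-371))*(1/5213) = ((13/8)*(-371))*(1/5213) = -4823/8*1/5213 = -371/3208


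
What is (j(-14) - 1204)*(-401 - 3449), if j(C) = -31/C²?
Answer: 64904125/14 ≈ 4.6360e+6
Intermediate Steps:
j(C) = -31/C²
(j(-14) - 1204)*(-401 - 3449) = (-31/(-14)² - 1204)*(-401 - 3449) = (-31*1/196 - 1204)*(-3850) = (-31/196 - 1204)*(-3850) = -236015/196*(-3850) = 64904125/14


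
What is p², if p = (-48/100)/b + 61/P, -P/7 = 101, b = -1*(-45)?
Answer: 660644209/70291265625 ≈ 0.0093987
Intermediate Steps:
b = 45
P = -707 (P = -7*101 = -707)
p = -25703/265125 (p = -48/100/45 + 61/(-707) = -48*1/100*(1/45) + 61*(-1/707) = -12/25*1/45 - 61/707 = -4/375 - 61/707 = -25703/265125 ≈ -0.096947)
p² = (-25703/265125)² = 660644209/70291265625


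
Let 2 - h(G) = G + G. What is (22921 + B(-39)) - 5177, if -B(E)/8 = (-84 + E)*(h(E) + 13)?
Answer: 109256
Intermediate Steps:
h(G) = 2 - 2*G (h(G) = 2 - (G + G) = 2 - 2*G)
B(E) = -8*(-84 + E)*(15 - 2*E) (B(E) = -8*(-84 + E)*((2 - 2*E) + 13) = -8*(-84 + E)*(15 - 2*E))
(22921 + B(-39)) - 5177 = (22921 + (10080 - 1464*(-39) + 16*(-39)²)) - 5177 = (22921 + (10080 + 57096 + 16*1521)) - 5177 = (22921 + (10080 + 57096 + 24336)) - 5177 = (22921 + 91512) - 5177 = 114433 - 5177 = 109256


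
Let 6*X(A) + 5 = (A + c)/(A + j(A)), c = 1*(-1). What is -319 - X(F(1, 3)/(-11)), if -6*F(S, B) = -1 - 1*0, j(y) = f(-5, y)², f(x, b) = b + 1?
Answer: -7935109/24954 ≈ -317.99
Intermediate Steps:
f(x, b) = 1 + b
j(y) = (1 + y)²
c = -1
F(S, B) = ⅙ (F(S, B) = -(-1 - 1*0)/6 = -(-1 + 0)/6 = -⅙*(-1) = ⅙)
X(A) = -⅚ + (-1 + A)/(6*(A + (1 + A)²)) (X(A) = -⅚ + ((A - 1)/(A + (1 + A)²))/6 = -⅚ + ((-1 + A)/(A + (1 + A)²))/6 = -⅚ + (-1 + A)/(6*(A + (1 + A)²)))
-319 - X(F(1, 3)/(-11)) = -319 - (-6 - 7/(3*(-11)) - 5*((⅙)/(-11))²)/(6*(1 + ((⅙)/(-11))² + 3*((⅙)/(-11)))) = -319 - (-6 - 7*(-1)/(3*11) - 5*((⅙)*(-1/11))²)/(6*(1 + ((⅙)*(-1/11))² + 3*((⅙)*(-1/11)))) = -319 - (-6 - 14*(-1/66) - 5*(-1/66)²)/(6*(1 + (-1/66)² + 3*(-1/66))) = -319 - (-6 + 7/33 - 5*1/4356)/(6*(1 + 1/4356 - 1/22)) = -319 - (-6 + 7/33 - 5/4356)/(6*4159/4356) = -319 - 4356*(-25217)/(6*4159*4356) = -319 - 1*(-25217/24954) = -319 + 25217/24954 = -7935109/24954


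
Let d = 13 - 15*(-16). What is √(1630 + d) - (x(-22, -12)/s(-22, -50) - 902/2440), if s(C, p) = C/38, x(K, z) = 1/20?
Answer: 306/671 + √1883 ≈ 43.850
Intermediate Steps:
d = 253 (d = 13 + 240 = 253)
x(K, z) = 1/20
s(C, p) = C/38
√(1630 + d) - (x(-22, -12)/s(-22, -50) - 902/2440) = √(1630 + 253) - (1/(20*(((1/38)*(-22)))) - 902/2440) = √1883 - (1/(20*(-11/19)) - 902*1/2440) = √1883 - ((1/20)*(-19/11) - 451/1220) = √1883 - (-19/220 - 451/1220) = √1883 - 1*(-306/671) = √1883 + 306/671 = 306/671 + √1883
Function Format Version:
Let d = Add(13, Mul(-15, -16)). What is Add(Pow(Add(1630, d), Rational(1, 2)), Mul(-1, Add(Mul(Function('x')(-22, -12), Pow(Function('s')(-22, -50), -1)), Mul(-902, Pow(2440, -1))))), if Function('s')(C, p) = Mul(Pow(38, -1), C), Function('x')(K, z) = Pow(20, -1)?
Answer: Add(Rational(306, 671), Pow(1883, Rational(1, 2))) ≈ 43.850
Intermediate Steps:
d = 253 (d = Add(13, 240) = 253)
Function('x')(K, z) = Rational(1, 20)
Function('s')(C, p) = Mul(Rational(1, 38), C)
Add(Pow(Add(1630, d), Rational(1, 2)), Mul(-1, Add(Mul(Function('x')(-22, -12), Pow(Function('s')(-22, -50), -1)), Mul(-902, Pow(2440, -1))))) = Add(Pow(Add(1630, 253), Rational(1, 2)), Mul(-1, Add(Mul(Rational(1, 20), Pow(Mul(Rational(1, 38), -22), -1)), Mul(-902, Pow(2440, -1))))) = Add(Pow(1883, Rational(1, 2)), Mul(-1, Add(Mul(Rational(1, 20), Pow(Rational(-11, 19), -1)), Mul(-902, Rational(1, 2440))))) = Add(Pow(1883, Rational(1, 2)), Mul(-1, Add(Mul(Rational(1, 20), Rational(-19, 11)), Rational(-451, 1220)))) = Add(Pow(1883, Rational(1, 2)), Mul(-1, Add(Rational(-19, 220), Rational(-451, 1220)))) = Add(Pow(1883, Rational(1, 2)), Mul(-1, Rational(-306, 671))) = Add(Pow(1883, Rational(1, 2)), Rational(306, 671)) = Add(Rational(306, 671), Pow(1883, Rational(1, 2)))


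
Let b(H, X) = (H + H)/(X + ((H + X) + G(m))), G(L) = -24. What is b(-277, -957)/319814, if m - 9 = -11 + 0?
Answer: 277/354194005 ≈ 7.8206e-7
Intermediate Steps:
m = -2 (m = 9 + (-11 + 0) = 9 - 11 = -2)
b(H, X) = 2*H/(-24 + H + 2*X) (b(H, X) = (H + H)/(X + ((H + X) - 24)) = (2*H)/(X + (-24 + H + X)) = (2*H)/(-24 + H + 2*X) = 2*H/(-24 + H + 2*X))
b(-277, -957)/319814 = (2*(-277)/(-24 - 277 + 2*(-957)))/319814 = (2*(-277)/(-24 - 277 - 1914))*(1/319814) = (2*(-277)/(-2215))*(1/319814) = (2*(-277)*(-1/2215))*(1/319814) = (554/2215)*(1/319814) = 277/354194005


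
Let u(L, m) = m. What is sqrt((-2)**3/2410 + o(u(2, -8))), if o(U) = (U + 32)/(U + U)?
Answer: I*sqrt(8731430)/2410 ≈ 1.2261*I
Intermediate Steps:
o(U) = (32 + U)/(2*U) (o(U) = (32 + U)/((2*U)) = (32 + U)*(1/(2*U)) = (32 + U)/(2*U))
sqrt((-2)**3/2410 + o(u(2, -8))) = sqrt((-2)**3/2410 + (1/2)*(32 - 8)/(-8)) = sqrt(-8*1/2410 + (1/2)*(-1/8)*24) = sqrt(-4/1205 - 3/2) = sqrt(-3623/2410) = I*sqrt(8731430)/2410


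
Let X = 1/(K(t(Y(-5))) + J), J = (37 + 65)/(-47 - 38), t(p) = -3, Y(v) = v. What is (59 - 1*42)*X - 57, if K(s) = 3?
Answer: -428/9 ≈ -47.556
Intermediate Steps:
J = -6/5 (J = 102/(-85) = 102*(-1/85) = -6/5 ≈ -1.2000)
X = 5/9 (X = 1/(3 - 6/5) = 1/(9/5) = 5/9 ≈ 0.55556)
(59 - 1*42)*X - 57 = (59 - 1*42)*(5/9) - 57 = (59 - 42)*(5/9) - 57 = 17*(5/9) - 57 = 85/9 - 57 = -428/9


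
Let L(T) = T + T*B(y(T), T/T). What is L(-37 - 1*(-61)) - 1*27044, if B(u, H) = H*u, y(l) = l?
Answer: -26444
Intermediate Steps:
L(T) = T + T² (L(T) = T + T*((T/T)*T) = T + T*(1*T) = T + T*T = T + T²)
L(-37 - 1*(-61)) - 1*27044 = (-37 - 1*(-61))*(1 + (-37 - 1*(-61))) - 1*27044 = (-37 + 61)*(1 + (-37 + 61)) - 27044 = 24*(1 + 24) - 27044 = 24*25 - 27044 = 600 - 27044 = -26444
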